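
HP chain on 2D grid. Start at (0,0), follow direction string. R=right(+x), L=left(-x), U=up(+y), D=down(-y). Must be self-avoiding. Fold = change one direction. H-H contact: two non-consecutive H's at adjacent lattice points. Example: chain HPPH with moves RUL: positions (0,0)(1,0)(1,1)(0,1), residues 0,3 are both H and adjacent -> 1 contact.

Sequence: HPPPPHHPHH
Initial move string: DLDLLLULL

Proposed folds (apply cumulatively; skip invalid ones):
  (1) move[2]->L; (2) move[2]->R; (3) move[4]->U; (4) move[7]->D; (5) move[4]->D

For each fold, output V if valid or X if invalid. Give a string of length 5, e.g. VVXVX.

Initial: DLDLLLULL -> [(0, 0), (0, -1), (-1, -1), (-1, -2), (-2, -2), (-3, -2), (-4, -2), (-4, -1), (-5, -1), (-6, -1)]
Fold 1: move[2]->L => DLLLLLULL VALID
Fold 2: move[2]->R => DLRLLLULL INVALID (collision), skipped
Fold 3: move[4]->U => DLLLULULL VALID
Fold 4: move[7]->D => DLLLULUDL INVALID (collision), skipped
Fold 5: move[4]->D => DLLLDLULL VALID

Answer: VXVXV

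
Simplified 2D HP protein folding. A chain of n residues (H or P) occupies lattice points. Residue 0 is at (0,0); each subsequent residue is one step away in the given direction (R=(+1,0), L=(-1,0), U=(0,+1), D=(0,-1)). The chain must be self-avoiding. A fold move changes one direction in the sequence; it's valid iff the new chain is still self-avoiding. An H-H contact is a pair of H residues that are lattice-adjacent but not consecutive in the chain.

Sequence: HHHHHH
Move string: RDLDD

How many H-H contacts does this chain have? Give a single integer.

Answer: 1

Derivation:
Positions: [(0, 0), (1, 0), (1, -1), (0, -1), (0, -2), (0, -3)]
H-H contact: residue 0 @(0,0) - residue 3 @(0, -1)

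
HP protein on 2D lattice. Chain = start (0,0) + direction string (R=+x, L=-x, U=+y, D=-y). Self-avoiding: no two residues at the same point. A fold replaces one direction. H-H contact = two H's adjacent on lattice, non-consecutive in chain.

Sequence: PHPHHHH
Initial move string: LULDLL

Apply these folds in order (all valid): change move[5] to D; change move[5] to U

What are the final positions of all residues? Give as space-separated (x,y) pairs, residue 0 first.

Initial moves: LULDLL
Fold: move[5]->D => LULDLD (positions: [(0, 0), (-1, 0), (-1, 1), (-2, 1), (-2, 0), (-3, 0), (-3, -1)])
Fold: move[5]->U => LULDLU (positions: [(0, 0), (-1, 0), (-1, 1), (-2, 1), (-2, 0), (-3, 0), (-3, 1)])

Answer: (0,0) (-1,0) (-1,1) (-2,1) (-2,0) (-3,0) (-3,1)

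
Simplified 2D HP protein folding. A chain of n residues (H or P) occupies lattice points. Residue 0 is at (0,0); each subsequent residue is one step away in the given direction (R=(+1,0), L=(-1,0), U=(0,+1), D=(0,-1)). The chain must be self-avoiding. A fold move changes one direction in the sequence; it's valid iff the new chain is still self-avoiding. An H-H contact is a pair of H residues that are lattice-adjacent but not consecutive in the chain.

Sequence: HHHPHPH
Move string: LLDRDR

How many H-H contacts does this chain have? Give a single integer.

Positions: [(0, 0), (-1, 0), (-2, 0), (-2, -1), (-1, -1), (-1, -2), (0, -2)]
H-H contact: residue 1 @(-1,0) - residue 4 @(-1, -1)

Answer: 1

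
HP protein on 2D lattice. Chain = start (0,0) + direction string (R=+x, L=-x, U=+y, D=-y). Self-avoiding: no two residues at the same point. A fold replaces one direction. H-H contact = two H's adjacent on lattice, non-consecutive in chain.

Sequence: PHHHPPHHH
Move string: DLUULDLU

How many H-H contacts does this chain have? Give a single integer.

Answer: 1

Derivation:
Positions: [(0, 0), (0, -1), (-1, -1), (-1, 0), (-1, 1), (-2, 1), (-2, 0), (-3, 0), (-3, 1)]
H-H contact: residue 3 @(-1,0) - residue 6 @(-2, 0)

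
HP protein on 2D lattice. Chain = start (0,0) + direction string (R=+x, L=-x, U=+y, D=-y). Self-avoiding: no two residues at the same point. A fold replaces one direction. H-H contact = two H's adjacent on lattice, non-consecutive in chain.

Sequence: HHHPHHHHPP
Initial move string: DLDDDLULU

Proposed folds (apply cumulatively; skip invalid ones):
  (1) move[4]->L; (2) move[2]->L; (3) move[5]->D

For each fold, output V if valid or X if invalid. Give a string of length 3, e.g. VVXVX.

Initial: DLDDDLULU -> [(0, 0), (0, -1), (-1, -1), (-1, -2), (-1, -3), (-1, -4), (-2, -4), (-2, -3), (-3, -3), (-3, -2)]
Fold 1: move[4]->L => DLDDLLULU VALID
Fold 2: move[2]->L => DLLDLLULU VALID
Fold 3: move[5]->D => DLLDLDULU INVALID (collision), skipped

Answer: VVX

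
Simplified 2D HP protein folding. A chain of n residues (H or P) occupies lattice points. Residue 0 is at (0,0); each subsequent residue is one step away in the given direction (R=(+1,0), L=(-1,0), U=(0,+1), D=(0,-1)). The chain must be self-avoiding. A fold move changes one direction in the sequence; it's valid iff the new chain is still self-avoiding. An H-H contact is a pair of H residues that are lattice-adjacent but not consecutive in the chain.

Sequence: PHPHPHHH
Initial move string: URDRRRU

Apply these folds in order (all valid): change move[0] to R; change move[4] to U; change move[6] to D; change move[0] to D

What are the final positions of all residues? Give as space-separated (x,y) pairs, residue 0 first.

Answer: (0,0) (0,-1) (1,-1) (1,-2) (2,-2) (2,-1) (3,-1) (3,-2)

Derivation:
Initial moves: URDRRRU
Fold: move[0]->R => RRDRRRU (positions: [(0, 0), (1, 0), (2, 0), (2, -1), (3, -1), (4, -1), (5, -1), (5, 0)])
Fold: move[4]->U => RRDRURU (positions: [(0, 0), (1, 0), (2, 0), (2, -1), (3, -1), (3, 0), (4, 0), (4, 1)])
Fold: move[6]->D => RRDRURD (positions: [(0, 0), (1, 0), (2, 0), (2, -1), (3, -1), (3, 0), (4, 0), (4, -1)])
Fold: move[0]->D => DRDRURD (positions: [(0, 0), (0, -1), (1, -1), (1, -2), (2, -2), (2, -1), (3, -1), (3, -2)])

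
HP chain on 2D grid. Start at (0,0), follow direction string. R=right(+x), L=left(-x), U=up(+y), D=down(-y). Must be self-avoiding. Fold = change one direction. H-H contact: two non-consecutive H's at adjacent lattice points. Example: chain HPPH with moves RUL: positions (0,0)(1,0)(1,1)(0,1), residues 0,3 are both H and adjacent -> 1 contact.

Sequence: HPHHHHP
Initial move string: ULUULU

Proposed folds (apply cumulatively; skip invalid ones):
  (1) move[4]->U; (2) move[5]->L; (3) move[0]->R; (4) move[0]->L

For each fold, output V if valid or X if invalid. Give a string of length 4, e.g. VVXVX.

Initial: ULUULU -> [(0, 0), (0, 1), (-1, 1), (-1, 2), (-1, 3), (-2, 3), (-2, 4)]
Fold 1: move[4]->U => ULUUUU VALID
Fold 2: move[5]->L => ULUUUL VALID
Fold 3: move[0]->R => RLUUUL INVALID (collision), skipped
Fold 4: move[0]->L => LLUUUL VALID

Answer: VVXV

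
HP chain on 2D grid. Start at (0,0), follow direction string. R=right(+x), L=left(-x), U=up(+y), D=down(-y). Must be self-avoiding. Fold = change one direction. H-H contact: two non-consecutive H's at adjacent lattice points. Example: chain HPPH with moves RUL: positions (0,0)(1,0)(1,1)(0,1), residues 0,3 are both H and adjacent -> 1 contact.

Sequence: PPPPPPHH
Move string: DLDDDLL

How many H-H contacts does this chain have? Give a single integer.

Positions: [(0, 0), (0, -1), (-1, -1), (-1, -2), (-1, -3), (-1, -4), (-2, -4), (-3, -4)]
No H-H contacts found.

Answer: 0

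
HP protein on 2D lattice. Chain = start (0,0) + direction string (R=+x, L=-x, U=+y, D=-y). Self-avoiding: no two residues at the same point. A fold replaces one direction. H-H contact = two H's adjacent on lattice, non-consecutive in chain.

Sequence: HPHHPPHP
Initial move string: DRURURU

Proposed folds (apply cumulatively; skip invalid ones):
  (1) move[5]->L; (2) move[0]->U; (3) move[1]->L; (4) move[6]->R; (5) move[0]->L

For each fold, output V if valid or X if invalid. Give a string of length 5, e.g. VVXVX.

Initial: DRURURU -> [(0, 0), (0, -1), (1, -1), (1, 0), (2, 0), (2, 1), (3, 1), (3, 2)]
Fold 1: move[5]->L => DRURULU VALID
Fold 2: move[0]->U => URURULU VALID
Fold 3: move[1]->L => ULURULU VALID
Fold 4: move[6]->R => ULURULR INVALID (collision), skipped
Fold 5: move[0]->L => LLURULU VALID

Answer: VVVXV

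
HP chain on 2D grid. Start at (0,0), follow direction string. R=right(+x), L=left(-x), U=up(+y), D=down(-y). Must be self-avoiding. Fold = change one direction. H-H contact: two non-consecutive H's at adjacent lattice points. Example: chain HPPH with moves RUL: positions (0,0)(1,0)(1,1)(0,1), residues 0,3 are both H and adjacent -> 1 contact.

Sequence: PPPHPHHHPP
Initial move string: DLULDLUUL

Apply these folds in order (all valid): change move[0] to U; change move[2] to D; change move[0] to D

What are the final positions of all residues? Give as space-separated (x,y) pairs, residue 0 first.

Initial moves: DLULDLUUL
Fold: move[0]->U => ULULDLUUL (positions: [(0, 0), (0, 1), (-1, 1), (-1, 2), (-2, 2), (-2, 1), (-3, 1), (-3, 2), (-3, 3), (-4, 3)])
Fold: move[2]->D => ULDLDLUUL (positions: [(0, 0), (0, 1), (-1, 1), (-1, 0), (-2, 0), (-2, -1), (-3, -1), (-3, 0), (-3, 1), (-4, 1)])
Fold: move[0]->D => DLDLDLUUL (positions: [(0, 0), (0, -1), (-1, -1), (-1, -2), (-2, -2), (-2, -3), (-3, -3), (-3, -2), (-3, -1), (-4, -1)])

Answer: (0,0) (0,-1) (-1,-1) (-1,-2) (-2,-2) (-2,-3) (-3,-3) (-3,-2) (-3,-1) (-4,-1)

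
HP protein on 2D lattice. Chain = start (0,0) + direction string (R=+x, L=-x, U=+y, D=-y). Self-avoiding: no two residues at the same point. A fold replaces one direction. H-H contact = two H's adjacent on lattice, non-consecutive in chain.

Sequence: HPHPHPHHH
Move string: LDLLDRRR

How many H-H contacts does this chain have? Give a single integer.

Positions: [(0, 0), (-1, 0), (-1, -1), (-2, -1), (-3, -1), (-3, -2), (-2, -2), (-1, -2), (0, -2)]
H-H contact: residue 2 @(-1,-1) - residue 7 @(-1, -2)

Answer: 1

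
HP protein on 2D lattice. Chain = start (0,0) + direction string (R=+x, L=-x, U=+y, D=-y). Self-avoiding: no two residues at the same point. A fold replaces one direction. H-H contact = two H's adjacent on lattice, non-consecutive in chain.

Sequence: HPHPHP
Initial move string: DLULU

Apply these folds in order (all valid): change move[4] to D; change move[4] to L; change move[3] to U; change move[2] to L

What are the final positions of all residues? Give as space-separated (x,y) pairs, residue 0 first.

Answer: (0,0) (0,-1) (-1,-1) (-2,-1) (-2,0) (-3,0)

Derivation:
Initial moves: DLULU
Fold: move[4]->D => DLULD (positions: [(0, 0), (0, -1), (-1, -1), (-1, 0), (-2, 0), (-2, -1)])
Fold: move[4]->L => DLULL (positions: [(0, 0), (0, -1), (-1, -1), (-1, 0), (-2, 0), (-3, 0)])
Fold: move[3]->U => DLUUL (positions: [(0, 0), (0, -1), (-1, -1), (-1, 0), (-1, 1), (-2, 1)])
Fold: move[2]->L => DLLUL (positions: [(0, 0), (0, -1), (-1, -1), (-2, -1), (-2, 0), (-3, 0)])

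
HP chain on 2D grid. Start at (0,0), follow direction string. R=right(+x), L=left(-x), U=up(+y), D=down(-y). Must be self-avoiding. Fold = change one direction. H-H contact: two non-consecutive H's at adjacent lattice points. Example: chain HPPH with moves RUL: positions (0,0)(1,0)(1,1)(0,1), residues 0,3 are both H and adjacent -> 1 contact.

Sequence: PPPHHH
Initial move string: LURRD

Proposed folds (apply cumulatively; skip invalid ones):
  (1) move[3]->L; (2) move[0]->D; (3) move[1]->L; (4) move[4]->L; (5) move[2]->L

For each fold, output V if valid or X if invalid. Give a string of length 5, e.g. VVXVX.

Initial: LURRD -> [(0, 0), (-1, 0), (-1, 1), (0, 1), (1, 1), (1, 0)]
Fold 1: move[3]->L => LURLD INVALID (collision), skipped
Fold 2: move[0]->D => DURRD INVALID (collision), skipped
Fold 3: move[1]->L => LLRRD INVALID (collision), skipped
Fold 4: move[4]->L => LURRL INVALID (collision), skipped
Fold 5: move[2]->L => LULRD INVALID (collision), skipped

Answer: XXXXX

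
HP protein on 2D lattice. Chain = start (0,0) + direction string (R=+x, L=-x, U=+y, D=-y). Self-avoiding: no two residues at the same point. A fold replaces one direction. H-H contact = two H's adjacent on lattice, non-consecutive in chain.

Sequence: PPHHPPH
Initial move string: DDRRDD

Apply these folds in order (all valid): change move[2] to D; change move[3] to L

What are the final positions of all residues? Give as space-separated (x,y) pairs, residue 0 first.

Initial moves: DDRRDD
Fold: move[2]->D => DDDRDD (positions: [(0, 0), (0, -1), (0, -2), (0, -3), (1, -3), (1, -4), (1, -5)])
Fold: move[3]->L => DDDLDD (positions: [(0, 0), (0, -1), (0, -2), (0, -3), (-1, -3), (-1, -4), (-1, -5)])

Answer: (0,0) (0,-1) (0,-2) (0,-3) (-1,-3) (-1,-4) (-1,-5)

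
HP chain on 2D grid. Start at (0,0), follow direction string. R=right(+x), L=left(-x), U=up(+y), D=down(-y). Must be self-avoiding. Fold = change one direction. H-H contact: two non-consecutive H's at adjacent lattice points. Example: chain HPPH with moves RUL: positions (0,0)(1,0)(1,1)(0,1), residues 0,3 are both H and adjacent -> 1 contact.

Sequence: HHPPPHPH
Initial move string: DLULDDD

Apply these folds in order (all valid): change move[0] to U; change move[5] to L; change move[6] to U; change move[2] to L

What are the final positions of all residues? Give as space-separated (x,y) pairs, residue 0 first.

Answer: (0,0) (0,1) (-1,1) (-2,1) (-3,1) (-3,0) (-4,0) (-4,1)

Derivation:
Initial moves: DLULDDD
Fold: move[0]->U => ULULDDD (positions: [(0, 0), (0, 1), (-1, 1), (-1, 2), (-2, 2), (-2, 1), (-2, 0), (-2, -1)])
Fold: move[5]->L => ULULDLD (positions: [(0, 0), (0, 1), (-1, 1), (-1, 2), (-2, 2), (-2, 1), (-3, 1), (-3, 0)])
Fold: move[6]->U => ULULDLU (positions: [(0, 0), (0, 1), (-1, 1), (-1, 2), (-2, 2), (-2, 1), (-3, 1), (-3, 2)])
Fold: move[2]->L => ULLLDLU (positions: [(0, 0), (0, 1), (-1, 1), (-2, 1), (-3, 1), (-3, 0), (-4, 0), (-4, 1)])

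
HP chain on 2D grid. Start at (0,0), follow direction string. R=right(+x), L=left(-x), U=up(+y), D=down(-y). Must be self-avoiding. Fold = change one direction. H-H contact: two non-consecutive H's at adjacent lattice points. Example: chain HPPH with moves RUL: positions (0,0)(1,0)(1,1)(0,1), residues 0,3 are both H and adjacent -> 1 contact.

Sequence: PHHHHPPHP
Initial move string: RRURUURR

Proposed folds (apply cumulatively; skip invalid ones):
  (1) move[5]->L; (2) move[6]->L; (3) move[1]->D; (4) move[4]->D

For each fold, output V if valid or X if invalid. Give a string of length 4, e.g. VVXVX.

Initial: RRURUURR -> [(0, 0), (1, 0), (2, 0), (2, 1), (3, 1), (3, 2), (3, 3), (4, 3), (5, 3)]
Fold 1: move[5]->L => RRURULRR INVALID (collision), skipped
Fold 2: move[6]->L => RRURUULR INVALID (collision), skipped
Fold 3: move[1]->D => RDURUURR INVALID (collision), skipped
Fold 4: move[4]->D => RRURDURR INVALID (collision), skipped

Answer: XXXX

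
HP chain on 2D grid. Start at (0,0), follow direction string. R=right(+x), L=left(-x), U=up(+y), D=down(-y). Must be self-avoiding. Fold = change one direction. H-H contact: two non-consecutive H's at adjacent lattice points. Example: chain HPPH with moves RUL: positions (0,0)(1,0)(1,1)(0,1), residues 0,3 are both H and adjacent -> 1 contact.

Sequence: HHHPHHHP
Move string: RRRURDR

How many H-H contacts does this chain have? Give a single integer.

Positions: [(0, 0), (1, 0), (2, 0), (3, 0), (3, 1), (4, 1), (4, 0), (5, 0)]
No H-H contacts found.

Answer: 0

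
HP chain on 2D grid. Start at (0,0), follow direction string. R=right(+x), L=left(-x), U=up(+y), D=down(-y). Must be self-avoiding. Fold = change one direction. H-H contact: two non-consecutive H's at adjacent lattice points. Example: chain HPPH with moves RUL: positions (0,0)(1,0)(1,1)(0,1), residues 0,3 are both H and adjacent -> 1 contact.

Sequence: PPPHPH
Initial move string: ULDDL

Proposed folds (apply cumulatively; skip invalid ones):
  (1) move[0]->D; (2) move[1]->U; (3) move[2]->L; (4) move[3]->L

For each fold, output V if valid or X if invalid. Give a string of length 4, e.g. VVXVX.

Initial: ULDDL -> [(0, 0), (0, 1), (-1, 1), (-1, 0), (-1, -1), (-2, -1)]
Fold 1: move[0]->D => DLDDL VALID
Fold 2: move[1]->U => DUDDL INVALID (collision), skipped
Fold 3: move[2]->L => DLLDL VALID
Fold 4: move[3]->L => DLLLL VALID

Answer: VXVV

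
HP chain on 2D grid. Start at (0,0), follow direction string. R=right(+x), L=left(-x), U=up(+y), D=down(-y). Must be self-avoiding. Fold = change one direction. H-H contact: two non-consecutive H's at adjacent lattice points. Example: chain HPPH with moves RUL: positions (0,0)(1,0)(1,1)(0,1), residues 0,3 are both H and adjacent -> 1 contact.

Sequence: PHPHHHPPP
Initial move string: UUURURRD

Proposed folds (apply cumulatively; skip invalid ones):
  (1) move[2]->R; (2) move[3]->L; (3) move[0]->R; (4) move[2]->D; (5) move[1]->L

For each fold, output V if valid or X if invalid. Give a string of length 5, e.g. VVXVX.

Initial: UUURURRD -> [(0, 0), (0, 1), (0, 2), (0, 3), (1, 3), (1, 4), (2, 4), (3, 4), (3, 3)]
Fold 1: move[2]->R => UURRURRD VALID
Fold 2: move[3]->L => UURLURRD INVALID (collision), skipped
Fold 3: move[0]->R => RURRURRD VALID
Fold 4: move[2]->D => RUDRURRD INVALID (collision), skipped
Fold 5: move[1]->L => RLRRURRD INVALID (collision), skipped

Answer: VXVXX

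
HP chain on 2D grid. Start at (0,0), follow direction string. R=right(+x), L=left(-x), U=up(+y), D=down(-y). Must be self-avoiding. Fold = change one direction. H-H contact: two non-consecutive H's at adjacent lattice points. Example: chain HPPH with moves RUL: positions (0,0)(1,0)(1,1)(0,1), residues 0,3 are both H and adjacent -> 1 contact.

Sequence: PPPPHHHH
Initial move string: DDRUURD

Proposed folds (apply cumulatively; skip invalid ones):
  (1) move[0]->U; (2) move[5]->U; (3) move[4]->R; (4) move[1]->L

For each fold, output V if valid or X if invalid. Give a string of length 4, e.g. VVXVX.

Initial: DDRUURD -> [(0, 0), (0, -1), (0, -2), (1, -2), (1, -1), (1, 0), (2, 0), (2, -1)]
Fold 1: move[0]->U => UDRUURD INVALID (collision), skipped
Fold 2: move[5]->U => DDRUUUD INVALID (collision), skipped
Fold 3: move[4]->R => DDRURRD VALID
Fold 4: move[1]->L => DLRURRD INVALID (collision), skipped

Answer: XXVX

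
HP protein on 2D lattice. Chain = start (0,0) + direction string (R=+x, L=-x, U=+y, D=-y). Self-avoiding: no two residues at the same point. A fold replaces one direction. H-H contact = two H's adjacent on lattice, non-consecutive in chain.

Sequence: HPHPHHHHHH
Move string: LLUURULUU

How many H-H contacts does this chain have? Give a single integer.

Positions: [(0, 0), (-1, 0), (-2, 0), (-2, 1), (-2, 2), (-1, 2), (-1, 3), (-2, 3), (-2, 4), (-2, 5)]
H-H contact: residue 4 @(-2,2) - residue 7 @(-2, 3)

Answer: 1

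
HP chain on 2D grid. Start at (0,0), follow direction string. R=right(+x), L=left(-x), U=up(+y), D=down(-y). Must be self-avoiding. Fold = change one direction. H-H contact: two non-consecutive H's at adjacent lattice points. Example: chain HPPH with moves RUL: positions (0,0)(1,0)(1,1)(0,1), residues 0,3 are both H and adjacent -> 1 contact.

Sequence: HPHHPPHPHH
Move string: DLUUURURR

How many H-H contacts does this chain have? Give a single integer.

Positions: [(0, 0), (0, -1), (-1, -1), (-1, 0), (-1, 1), (-1, 2), (0, 2), (0, 3), (1, 3), (2, 3)]
H-H contact: residue 0 @(0,0) - residue 3 @(-1, 0)

Answer: 1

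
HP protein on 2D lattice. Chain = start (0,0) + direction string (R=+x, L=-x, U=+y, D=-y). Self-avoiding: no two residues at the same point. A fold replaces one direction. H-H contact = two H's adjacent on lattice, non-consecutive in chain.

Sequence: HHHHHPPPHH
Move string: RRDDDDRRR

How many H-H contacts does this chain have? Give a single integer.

Positions: [(0, 0), (1, 0), (2, 0), (2, -1), (2, -2), (2, -3), (2, -4), (3, -4), (4, -4), (5, -4)]
No H-H contacts found.

Answer: 0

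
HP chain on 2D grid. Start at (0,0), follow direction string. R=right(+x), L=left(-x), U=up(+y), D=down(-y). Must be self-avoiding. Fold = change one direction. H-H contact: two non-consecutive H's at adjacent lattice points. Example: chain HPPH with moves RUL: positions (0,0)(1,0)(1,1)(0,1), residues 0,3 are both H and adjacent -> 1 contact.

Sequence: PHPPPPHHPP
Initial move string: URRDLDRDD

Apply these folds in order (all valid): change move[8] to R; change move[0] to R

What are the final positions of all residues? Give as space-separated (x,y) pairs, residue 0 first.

Answer: (0,0) (1,0) (2,0) (3,0) (3,-1) (2,-1) (2,-2) (3,-2) (3,-3) (4,-3)

Derivation:
Initial moves: URRDLDRDD
Fold: move[8]->R => URRDLDRDR (positions: [(0, 0), (0, 1), (1, 1), (2, 1), (2, 0), (1, 0), (1, -1), (2, -1), (2, -2), (3, -2)])
Fold: move[0]->R => RRRDLDRDR (positions: [(0, 0), (1, 0), (2, 0), (3, 0), (3, -1), (2, -1), (2, -2), (3, -2), (3, -3), (4, -3)])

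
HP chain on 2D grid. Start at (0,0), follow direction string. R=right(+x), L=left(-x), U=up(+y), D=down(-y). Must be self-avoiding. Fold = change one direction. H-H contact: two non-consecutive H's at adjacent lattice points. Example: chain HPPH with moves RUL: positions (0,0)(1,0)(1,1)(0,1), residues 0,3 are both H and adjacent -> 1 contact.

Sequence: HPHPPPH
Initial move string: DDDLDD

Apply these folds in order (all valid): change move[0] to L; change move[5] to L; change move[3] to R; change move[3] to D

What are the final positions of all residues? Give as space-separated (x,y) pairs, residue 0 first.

Answer: (0,0) (-1,0) (-1,-1) (-1,-2) (-1,-3) (-1,-4) (-2,-4)

Derivation:
Initial moves: DDDLDD
Fold: move[0]->L => LDDLDD (positions: [(0, 0), (-1, 0), (-1, -1), (-1, -2), (-2, -2), (-2, -3), (-2, -4)])
Fold: move[5]->L => LDDLDL (positions: [(0, 0), (-1, 0), (-1, -1), (-1, -2), (-2, -2), (-2, -3), (-3, -3)])
Fold: move[3]->R => LDDRDL (positions: [(0, 0), (-1, 0), (-1, -1), (-1, -2), (0, -2), (0, -3), (-1, -3)])
Fold: move[3]->D => LDDDDL (positions: [(0, 0), (-1, 0), (-1, -1), (-1, -2), (-1, -3), (-1, -4), (-2, -4)])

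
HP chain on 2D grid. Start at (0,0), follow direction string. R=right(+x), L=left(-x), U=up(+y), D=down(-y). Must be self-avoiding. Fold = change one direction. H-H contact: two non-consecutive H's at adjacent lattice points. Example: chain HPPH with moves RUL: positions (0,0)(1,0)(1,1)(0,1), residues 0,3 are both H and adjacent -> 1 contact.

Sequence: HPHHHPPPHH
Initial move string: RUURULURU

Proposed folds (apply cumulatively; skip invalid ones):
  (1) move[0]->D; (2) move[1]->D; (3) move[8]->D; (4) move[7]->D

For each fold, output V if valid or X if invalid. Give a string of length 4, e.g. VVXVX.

Answer: XXXX

Derivation:
Initial: RUURULURU -> [(0, 0), (1, 0), (1, 1), (1, 2), (2, 2), (2, 3), (1, 3), (1, 4), (2, 4), (2, 5)]
Fold 1: move[0]->D => DUURULURU INVALID (collision), skipped
Fold 2: move[1]->D => RDURULURU INVALID (collision), skipped
Fold 3: move[8]->D => RUURULURD INVALID (collision), skipped
Fold 4: move[7]->D => RUURULUDU INVALID (collision), skipped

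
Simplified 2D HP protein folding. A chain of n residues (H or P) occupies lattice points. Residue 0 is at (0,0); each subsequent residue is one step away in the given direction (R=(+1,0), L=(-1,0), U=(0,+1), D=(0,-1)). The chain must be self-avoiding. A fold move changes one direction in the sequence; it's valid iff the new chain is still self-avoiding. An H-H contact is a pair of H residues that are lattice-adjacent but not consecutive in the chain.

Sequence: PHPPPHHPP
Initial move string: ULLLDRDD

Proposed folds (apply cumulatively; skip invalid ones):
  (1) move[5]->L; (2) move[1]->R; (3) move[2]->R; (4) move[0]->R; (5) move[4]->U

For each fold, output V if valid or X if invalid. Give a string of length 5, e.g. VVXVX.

Initial: ULLLDRDD -> [(0, 0), (0, 1), (-1, 1), (-2, 1), (-3, 1), (-3, 0), (-2, 0), (-2, -1), (-2, -2)]
Fold 1: move[5]->L => ULLLDLDD VALID
Fold 2: move[1]->R => URLLDLDD INVALID (collision), skipped
Fold 3: move[2]->R => ULRLDLDD INVALID (collision), skipped
Fold 4: move[0]->R => RLLLDLDD INVALID (collision), skipped
Fold 5: move[4]->U => ULLLULDD VALID

Answer: VXXXV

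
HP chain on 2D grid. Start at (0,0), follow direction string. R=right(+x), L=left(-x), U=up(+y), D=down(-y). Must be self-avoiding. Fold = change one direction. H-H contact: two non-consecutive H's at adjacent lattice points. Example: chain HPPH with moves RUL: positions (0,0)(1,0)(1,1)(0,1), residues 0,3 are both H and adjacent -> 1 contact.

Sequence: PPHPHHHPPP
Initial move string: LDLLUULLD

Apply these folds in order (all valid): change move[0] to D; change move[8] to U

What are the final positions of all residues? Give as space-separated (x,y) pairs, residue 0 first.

Answer: (0,0) (0,-1) (0,-2) (-1,-2) (-2,-2) (-2,-1) (-2,0) (-3,0) (-4,0) (-4,1)

Derivation:
Initial moves: LDLLUULLD
Fold: move[0]->D => DDLLUULLD (positions: [(0, 0), (0, -1), (0, -2), (-1, -2), (-2, -2), (-2, -1), (-2, 0), (-3, 0), (-4, 0), (-4, -1)])
Fold: move[8]->U => DDLLUULLU (positions: [(0, 0), (0, -1), (0, -2), (-1, -2), (-2, -2), (-2, -1), (-2, 0), (-3, 0), (-4, 0), (-4, 1)])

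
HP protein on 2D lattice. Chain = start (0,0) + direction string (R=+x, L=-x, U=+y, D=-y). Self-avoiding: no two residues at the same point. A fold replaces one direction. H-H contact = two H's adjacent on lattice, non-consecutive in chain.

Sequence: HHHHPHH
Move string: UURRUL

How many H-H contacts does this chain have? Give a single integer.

Positions: [(0, 0), (0, 1), (0, 2), (1, 2), (2, 2), (2, 3), (1, 3)]
H-H contact: residue 3 @(1,2) - residue 6 @(1, 3)

Answer: 1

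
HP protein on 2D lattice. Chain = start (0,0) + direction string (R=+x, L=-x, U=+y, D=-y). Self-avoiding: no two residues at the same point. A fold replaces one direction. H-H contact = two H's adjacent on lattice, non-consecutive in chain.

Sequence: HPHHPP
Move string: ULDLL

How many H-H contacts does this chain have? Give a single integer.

Positions: [(0, 0), (0, 1), (-1, 1), (-1, 0), (-2, 0), (-3, 0)]
H-H contact: residue 0 @(0,0) - residue 3 @(-1, 0)

Answer: 1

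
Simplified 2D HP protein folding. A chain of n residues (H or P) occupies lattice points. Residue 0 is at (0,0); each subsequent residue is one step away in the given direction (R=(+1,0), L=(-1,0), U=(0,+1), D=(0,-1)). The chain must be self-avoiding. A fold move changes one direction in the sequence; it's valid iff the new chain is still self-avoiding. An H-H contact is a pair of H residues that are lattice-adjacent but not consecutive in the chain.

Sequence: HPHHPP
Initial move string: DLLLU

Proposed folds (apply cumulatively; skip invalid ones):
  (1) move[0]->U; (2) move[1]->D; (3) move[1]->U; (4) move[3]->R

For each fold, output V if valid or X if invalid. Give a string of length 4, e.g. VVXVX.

Initial: DLLLU -> [(0, 0), (0, -1), (-1, -1), (-2, -1), (-3, -1), (-3, 0)]
Fold 1: move[0]->U => ULLLU VALID
Fold 2: move[1]->D => UDLLU INVALID (collision), skipped
Fold 3: move[1]->U => UULLU VALID
Fold 4: move[3]->R => UULRU INVALID (collision), skipped

Answer: VXVX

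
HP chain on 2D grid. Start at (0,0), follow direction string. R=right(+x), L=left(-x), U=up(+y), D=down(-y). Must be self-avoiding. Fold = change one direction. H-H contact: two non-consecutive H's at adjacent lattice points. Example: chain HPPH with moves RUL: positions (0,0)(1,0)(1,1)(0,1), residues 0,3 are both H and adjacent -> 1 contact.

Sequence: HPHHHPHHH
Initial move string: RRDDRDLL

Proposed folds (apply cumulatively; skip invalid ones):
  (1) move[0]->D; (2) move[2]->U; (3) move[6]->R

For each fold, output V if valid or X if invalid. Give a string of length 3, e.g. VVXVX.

Answer: VXX

Derivation:
Initial: RRDDRDLL -> [(0, 0), (1, 0), (2, 0), (2, -1), (2, -2), (3, -2), (3, -3), (2, -3), (1, -3)]
Fold 1: move[0]->D => DRDDRDLL VALID
Fold 2: move[2]->U => DRUDRDLL INVALID (collision), skipped
Fold 3: move[6]->R => DRDDRDRL INVALID (collision), skipped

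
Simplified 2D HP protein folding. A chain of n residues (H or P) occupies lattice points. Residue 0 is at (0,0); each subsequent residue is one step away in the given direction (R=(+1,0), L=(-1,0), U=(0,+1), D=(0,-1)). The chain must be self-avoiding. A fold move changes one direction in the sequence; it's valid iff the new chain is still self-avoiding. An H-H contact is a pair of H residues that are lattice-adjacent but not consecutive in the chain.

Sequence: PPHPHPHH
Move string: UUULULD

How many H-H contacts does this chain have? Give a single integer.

Positions: [(0, 0), (0, 1), (0, 2), (0, 3), (-1, 3), (-1, 4), (-2, 4), (-2, 3)]
H-H contact: residue 4 @(-1,3) - residue 7 @(-2, 3)

Answer: 1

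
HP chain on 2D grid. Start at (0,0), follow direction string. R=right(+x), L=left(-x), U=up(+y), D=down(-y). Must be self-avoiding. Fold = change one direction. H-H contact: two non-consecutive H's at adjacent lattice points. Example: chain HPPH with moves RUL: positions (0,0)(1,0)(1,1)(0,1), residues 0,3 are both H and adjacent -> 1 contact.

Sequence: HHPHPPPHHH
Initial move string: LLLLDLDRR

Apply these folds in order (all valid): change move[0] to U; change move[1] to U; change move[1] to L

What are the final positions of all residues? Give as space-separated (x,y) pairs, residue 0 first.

Answer: (0,0) (0,1) (-1,1) (-2,1) (-3,1) (-3,0) (-4,0) (-4,-1) (-3,-1) (-2,-1)

Derivation:
Initial moves: LLLLDLDRR
Fold: move[0]->U => ULLLDLDRR (positions: [(0, 0), (0, 1), (-1, 1), (-2, 1), (-3, 1), (-3, 0), (-4, 0), (-4, -1), (-3, -1), (-2, -1)])
Fold: move[1]->U => UULLDLDRR (positions: [(0, 0), (0, 1), (0, 2), (-1, 2), (-2, 2), (-2, 1), (-3, 1), (-3, 0), (-2, 0), (-1, 0)])
Fold: move[1]->L => ULLLDLDRR (positions: [(0, 0), (0, 1), (-1, 1), (-2, 1), (-3, 1), (-3, 0), (-4, 0), (-4, -1), (-3, -1), (-2, -1)])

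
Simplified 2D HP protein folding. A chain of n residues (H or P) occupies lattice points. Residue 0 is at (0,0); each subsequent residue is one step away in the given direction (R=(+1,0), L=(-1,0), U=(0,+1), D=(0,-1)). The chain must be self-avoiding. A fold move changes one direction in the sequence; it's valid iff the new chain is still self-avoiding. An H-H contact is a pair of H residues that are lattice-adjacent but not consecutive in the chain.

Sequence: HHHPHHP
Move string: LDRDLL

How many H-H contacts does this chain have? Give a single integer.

Answer: 1

Derivation:
Positions: [(0, 0), (-1, 0), (-1, -1), (0, -1), (0, -2), (-1, -2), (-2, -2)]
H-H contact: residue 2 @(-1,-1) - residue 5 @(-1, -2)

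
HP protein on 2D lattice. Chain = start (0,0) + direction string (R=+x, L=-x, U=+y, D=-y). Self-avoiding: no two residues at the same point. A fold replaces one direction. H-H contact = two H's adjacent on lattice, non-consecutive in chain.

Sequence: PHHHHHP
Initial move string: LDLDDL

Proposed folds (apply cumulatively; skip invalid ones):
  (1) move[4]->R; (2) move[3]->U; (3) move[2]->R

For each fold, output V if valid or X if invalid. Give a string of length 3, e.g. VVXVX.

Initial: LDLDDL -> [(0, 0), (-1, 0), (-1, -1), (-2, -1), (-2, -2), (-2, -3), (-3, -3)]
Fold 1: move[4]->R => LDLDRL INVALID (collision), skipped
Fold 2: move[3]->U => LDLUDL INVALID (collision), skipped
Fold 3: move[2]->R => LDRDDL VALID

Answer: XXV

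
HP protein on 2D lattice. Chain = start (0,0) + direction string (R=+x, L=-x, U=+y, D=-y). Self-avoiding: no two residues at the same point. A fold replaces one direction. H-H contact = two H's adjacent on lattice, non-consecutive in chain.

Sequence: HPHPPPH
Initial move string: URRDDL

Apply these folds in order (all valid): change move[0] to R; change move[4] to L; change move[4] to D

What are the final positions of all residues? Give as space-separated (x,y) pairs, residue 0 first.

Initial moves: URRDDL
Fold: move[0]->R => RRRDDL (positions: [(0, 0), (1, 0), (2, 0), (3, 0), (3, -1), (3, -2), (2, -2)])
Fold: move[4]->L => RRRDLL (positions: [(0, 0), (1, 0), (2, 0), (3, 0), (3, -1), (2, -1), (1, -1)])
Fold: move[4]->D => RRRDDL (positions: [(0, 0), (1, 0), (2, 0), (3, 0), (3, -1), (3, -2), (2, -2)])

Answer: (0,0) (1,0) (2,0) (3,0) (3,-1) (3,-2) (2,-2)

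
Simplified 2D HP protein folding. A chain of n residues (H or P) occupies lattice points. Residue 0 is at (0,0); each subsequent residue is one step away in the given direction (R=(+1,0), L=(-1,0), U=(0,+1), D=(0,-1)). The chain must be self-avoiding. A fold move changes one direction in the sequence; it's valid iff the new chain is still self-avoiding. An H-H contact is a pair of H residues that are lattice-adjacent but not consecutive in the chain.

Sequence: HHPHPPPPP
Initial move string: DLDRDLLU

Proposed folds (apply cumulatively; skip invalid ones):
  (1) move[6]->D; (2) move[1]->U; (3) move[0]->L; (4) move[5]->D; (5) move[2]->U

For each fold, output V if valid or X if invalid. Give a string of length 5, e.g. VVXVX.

Answer: XXVVX

Derivation:
Initial: DLDRDLLU -> [(0, 0), (0, -1), (-1, -1), (-1, -2), (0, -2), (0, -3), (-1, -3), (-2, -3), (-2, -2)]
Fold 1: move[6]->D => DLDRDLDU INVALID (collision), skipped
Fold 2: move[1]->U => DUDRDLLU INVALID (collision), skipped
Fold 3: move[0]->L => LLDRDLLU VALID
Fold 4: move[5]->D => LLDRDDLU VALID
Fold 5: move[2]->U => LLURDDLU INVALID (collision), skipped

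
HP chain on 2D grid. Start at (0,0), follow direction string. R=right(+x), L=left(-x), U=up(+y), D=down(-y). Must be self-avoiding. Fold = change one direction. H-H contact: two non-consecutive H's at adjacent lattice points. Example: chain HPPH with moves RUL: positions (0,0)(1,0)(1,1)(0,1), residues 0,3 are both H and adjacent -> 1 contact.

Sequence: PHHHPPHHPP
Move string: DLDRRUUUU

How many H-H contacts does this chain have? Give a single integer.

Answer: 1

Derivation:
Positions: [(0, 0), (0, -1), (-1, -1), (-1, -2), (0, -2), (1, -2), (1, -1), (1, 0), (1, 1), (1, 2)]
H-H contact: residue 1 @(0,-1) - residue 6 @(1, -1)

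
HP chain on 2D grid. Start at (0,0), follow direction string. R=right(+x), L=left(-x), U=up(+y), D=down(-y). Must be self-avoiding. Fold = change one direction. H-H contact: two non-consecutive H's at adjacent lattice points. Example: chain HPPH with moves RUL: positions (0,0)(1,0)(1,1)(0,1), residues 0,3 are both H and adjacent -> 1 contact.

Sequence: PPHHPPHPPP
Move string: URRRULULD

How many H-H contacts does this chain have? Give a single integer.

Positions: [(0, 0), (0, 1), (1, 1), (2, 1), (3, 1), (3, 2), (2, 2), (2, 3), (1, 3), (1, 2)]
H-H contact: residue 3 @(2,1) - residue 6 @(2, 2)

Answer: 1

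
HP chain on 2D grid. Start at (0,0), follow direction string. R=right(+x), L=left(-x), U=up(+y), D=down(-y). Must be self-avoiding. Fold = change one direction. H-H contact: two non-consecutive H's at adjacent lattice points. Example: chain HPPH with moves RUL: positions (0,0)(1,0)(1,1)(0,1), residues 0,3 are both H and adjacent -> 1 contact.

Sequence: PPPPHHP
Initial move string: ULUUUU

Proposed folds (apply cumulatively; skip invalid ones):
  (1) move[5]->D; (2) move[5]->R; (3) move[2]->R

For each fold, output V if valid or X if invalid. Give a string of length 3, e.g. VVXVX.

Answer: XVX

Derivation:
Initial: ULUUUU -> [(0, 0), (0, 1), (-1, 1), (-1, 2), (-1, 3), (-1, 4), (-1, 5)]
Fold 1: move[5]->D => ULUUUD INVALID (collision), skipped
Fold 2: move[5]->R => ULUUUR VALID
Fold 3: move[2]->R => ULRUUR INVALID (collision), skipped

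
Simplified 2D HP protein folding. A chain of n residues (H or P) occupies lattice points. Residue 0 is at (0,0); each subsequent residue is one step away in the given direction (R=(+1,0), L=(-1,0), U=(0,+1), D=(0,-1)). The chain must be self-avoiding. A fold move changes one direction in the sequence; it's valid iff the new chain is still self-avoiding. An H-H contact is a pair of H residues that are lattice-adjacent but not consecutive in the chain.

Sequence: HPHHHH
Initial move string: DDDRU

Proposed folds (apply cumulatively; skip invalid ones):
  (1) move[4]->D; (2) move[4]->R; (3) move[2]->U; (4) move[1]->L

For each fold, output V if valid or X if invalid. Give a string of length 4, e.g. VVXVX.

Answer: VVXV

Derivation:
Initial: DDDRU -> [(0, 0), (0, -1), (0, -2), (0, -3), (1, -3), (1, -2)]
Fold 1: move[4]->D => DDDRD VALID
Fold 2: move[4]->R => DDDRR VALID
Fold 3: move[2]->U => DDURR INVALID (collision), skipped
Fold 4: move[1]->L => DLDRR VALID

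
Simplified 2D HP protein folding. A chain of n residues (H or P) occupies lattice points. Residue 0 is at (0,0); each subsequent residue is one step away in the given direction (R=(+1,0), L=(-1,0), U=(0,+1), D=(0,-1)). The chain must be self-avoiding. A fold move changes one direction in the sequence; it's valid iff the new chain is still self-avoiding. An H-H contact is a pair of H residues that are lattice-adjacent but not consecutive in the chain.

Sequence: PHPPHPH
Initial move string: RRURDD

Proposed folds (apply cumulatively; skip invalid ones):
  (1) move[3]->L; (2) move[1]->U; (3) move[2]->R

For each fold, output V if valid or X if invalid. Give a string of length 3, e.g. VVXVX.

Answer: XVV

Derivation:
Initial: RRURDD -> [(0, 0), (1, 0), (2, 0), (2, 1), (3, 1), (3, 0), (3, -1)]
Fold 1: move[3]->L => RRULDD INVALID (collision), skipped
Fold 2: move[1]->U => RUURDD VALID
Fold 3: move[2]->R => RURRDD VALID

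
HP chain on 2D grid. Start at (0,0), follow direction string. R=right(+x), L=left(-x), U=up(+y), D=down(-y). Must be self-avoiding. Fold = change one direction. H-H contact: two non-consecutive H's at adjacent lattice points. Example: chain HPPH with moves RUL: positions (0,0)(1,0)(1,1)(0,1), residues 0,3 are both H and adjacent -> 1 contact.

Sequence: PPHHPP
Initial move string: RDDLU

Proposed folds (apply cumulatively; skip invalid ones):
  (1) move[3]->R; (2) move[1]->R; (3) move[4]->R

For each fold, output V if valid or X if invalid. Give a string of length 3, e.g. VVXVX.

Answer: VVV

Derivation:
Initial: RDDLU -> [(0, 0), (1, 0), (1, -1), (1, -2), (0, -2), (0, -1)]
Fold 1: move[3]->R => RDDRU VALID
Fold 2: move[1]->R => RRDRU VALID
Fold 3: move[4]->R => RRDRR VALID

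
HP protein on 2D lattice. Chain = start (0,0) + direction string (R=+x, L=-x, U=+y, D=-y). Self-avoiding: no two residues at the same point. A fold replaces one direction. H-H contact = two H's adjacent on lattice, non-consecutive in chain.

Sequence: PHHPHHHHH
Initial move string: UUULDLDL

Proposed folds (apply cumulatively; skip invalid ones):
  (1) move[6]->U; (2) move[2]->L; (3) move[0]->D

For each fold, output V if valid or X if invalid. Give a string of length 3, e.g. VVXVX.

Initial: UUULDLDL -> [(0, 0), (0, 1), (0, 2), (0, 3), (-1, 3), (-1, 2), (-2, 2), (-2, 1), (-3, 1)]
Fold 1: move[6]->U => UUULDLUL VALID
Fold 2: move[2]->L => UULLDLUL VALID
Fold 3: move[0]->D => DULLDLUL INVALID (collision), skipped

Answer: VVX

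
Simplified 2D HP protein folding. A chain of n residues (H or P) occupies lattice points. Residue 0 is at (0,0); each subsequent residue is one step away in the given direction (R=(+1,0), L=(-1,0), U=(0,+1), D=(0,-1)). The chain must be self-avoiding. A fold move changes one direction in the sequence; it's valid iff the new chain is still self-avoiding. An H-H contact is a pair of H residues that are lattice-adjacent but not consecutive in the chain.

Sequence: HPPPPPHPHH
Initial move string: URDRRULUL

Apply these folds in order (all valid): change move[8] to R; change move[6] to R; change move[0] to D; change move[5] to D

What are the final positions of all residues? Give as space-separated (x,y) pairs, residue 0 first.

Answer: (0,0) (0,-1) (1,-1) (1,-2) (2,-2) (3,-2) (3,-3) (4,-3) (4,-2) (5,-2)

Derivation:
Initial moves: URDRRULUL
Fold: move[8]->R => URDRRULUR (positions: [(0, 0), (0, 1), (1, 1), (1, 0), (2, 0), (3, 0), (3, 1), (2, 1), (2, 2), (3, 2)])
Fold: move[6]->R => URDRRURUR (positions: [(0, 0), (0, 1), (1, 1), (1, 0), (2, 0), (3, 0), (3, 1), (4, 1), (4, 2), (5, 2)])
Fold: move[0]->D => DRDRRURUR (positions: [(0, 0), (0, -1), (1, -1), (1, -2), (2, -2), (3, -2), (3, -1), (4, -1), (4, 0), (5, 0)])
Fold: move[5]->D => DRDRRDRUR (positions: [(0, 0), (0, -1), (1, -1), (1, -2), (2, -2), (3, -2), (3, -3), (4, -3), (4, -2), (5, -2)])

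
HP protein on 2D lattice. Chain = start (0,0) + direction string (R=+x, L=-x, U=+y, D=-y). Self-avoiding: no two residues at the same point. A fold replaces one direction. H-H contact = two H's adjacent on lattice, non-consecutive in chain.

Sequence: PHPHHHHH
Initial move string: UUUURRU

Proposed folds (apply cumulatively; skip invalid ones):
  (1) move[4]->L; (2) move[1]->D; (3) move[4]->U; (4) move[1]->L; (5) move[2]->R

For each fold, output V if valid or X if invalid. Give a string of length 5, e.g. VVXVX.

Answer: XXVVX

Derivation:
Initial: UUUURRU -> [(0, 0), (0, 1), (0, 2), (0, 3), (0, 4), (1, 4), (2, 4), (2, 5)]
Fold 1: move[4]->L => UUUULRU INVALID (collision), skipped
Fold 2: move[1]->D => UDUURRU INVALID (collision), skipped
Fold 3: move[4]->U => UUUUURU VALID
Fold 4: move[1]->L => ULUUURU VALID
Fold 5: move[2]->R => ULRUURU INVALID (collision), skipped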